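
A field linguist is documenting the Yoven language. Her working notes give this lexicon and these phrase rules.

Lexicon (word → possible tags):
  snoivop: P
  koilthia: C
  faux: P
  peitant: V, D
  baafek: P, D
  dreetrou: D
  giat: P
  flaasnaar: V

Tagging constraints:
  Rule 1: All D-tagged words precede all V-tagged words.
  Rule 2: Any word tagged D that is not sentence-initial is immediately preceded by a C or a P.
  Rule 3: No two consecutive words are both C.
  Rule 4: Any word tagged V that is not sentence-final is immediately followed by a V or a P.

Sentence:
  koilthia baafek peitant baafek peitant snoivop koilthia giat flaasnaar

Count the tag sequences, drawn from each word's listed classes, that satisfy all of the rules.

4

Candidates per position — 1:koilthia {C}; 2:baafek {P,D}; 3:peitant {V,D}; 4:baafek {P,D}; 5:peitant {V,D}; 6:snoivop {P}; 7:koilthia {C}; 8:giat {P}; 9:flaasnaar {V}.
There are 16 candidate sequences in total.
The sequences that satisfy every rule: C P V P V P C P V; C P D P V P C P V; C P D P D P C P V; C D V P V P C P V.
Count = 4.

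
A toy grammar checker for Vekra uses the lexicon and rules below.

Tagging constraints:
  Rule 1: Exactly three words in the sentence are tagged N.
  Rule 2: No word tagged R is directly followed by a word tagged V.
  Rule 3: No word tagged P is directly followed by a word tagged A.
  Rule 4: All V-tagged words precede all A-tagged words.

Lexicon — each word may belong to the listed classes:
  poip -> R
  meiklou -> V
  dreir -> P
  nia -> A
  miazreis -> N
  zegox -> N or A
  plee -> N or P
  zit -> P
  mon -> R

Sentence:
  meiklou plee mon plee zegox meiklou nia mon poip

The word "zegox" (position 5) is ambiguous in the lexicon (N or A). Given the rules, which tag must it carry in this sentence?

Candidates per position — 1:meiklou {V}; 2:plee {N,P}; 3:mon {R}; 4:plee {N,P}; 5:zegox {N,A}; 6:meiklou {V}; 7:nia {A}; 8:mon {R}; 9:poip {R}.
At position 2, choosing P makes rule 1 impossible to satisfy; hence N.
At position 4, choosing P makes rule 1 impossible to satisfy; hence N.
At position 5, choosing A makes rule 1 impossible to satisfy; hence N.
That leaves exactly one tagging: V N R N N V A R R.
Check: rule 1 ✓; rule 2 ✓; rule 3 ✓; rule 4 ✓.

N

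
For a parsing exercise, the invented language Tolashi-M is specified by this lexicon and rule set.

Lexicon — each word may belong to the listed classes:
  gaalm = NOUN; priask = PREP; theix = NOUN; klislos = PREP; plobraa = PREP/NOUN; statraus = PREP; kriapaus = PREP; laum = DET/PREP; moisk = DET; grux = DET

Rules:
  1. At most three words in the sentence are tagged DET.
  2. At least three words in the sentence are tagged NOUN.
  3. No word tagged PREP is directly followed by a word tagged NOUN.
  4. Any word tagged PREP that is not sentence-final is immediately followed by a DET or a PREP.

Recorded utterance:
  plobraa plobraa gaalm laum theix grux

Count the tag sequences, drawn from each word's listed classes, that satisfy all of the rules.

Candidates per position — 1:plobraa {PREP,NOUN}; 2:plobraa {PREP,NOUN}; 3:gaalm {NOUN}; 4:laum {DET,PREP}; 5:theix {NOUN}; 6:grux {DET}.
There are 8 candidate sequences in total.
The sequences that satisfy every rule: NOUN NOUN NOUN DET NOUN DET.
Count = 1.

1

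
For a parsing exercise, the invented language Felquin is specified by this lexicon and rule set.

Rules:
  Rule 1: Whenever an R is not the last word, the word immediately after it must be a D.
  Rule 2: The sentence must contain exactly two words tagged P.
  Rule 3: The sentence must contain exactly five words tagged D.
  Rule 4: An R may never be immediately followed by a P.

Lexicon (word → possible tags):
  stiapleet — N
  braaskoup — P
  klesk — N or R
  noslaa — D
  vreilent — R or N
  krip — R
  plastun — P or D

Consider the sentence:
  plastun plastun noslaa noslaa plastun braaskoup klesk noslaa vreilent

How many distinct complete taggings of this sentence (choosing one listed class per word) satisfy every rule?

12

Candidates per position — 1:plastun {P,D}; 2:plastun {P,D}; 3:noslaa {D}; 4:noslaa {D}; 5:plastun {P,D}; 6:braaskoup {P}; 7:klesk {N,R}; 8:noslaa {D}; 9:vreilent {R,N}.
There are 32 candidate sequences in total.
Checking each against the rules leaves 12 sequences.
Count = 12.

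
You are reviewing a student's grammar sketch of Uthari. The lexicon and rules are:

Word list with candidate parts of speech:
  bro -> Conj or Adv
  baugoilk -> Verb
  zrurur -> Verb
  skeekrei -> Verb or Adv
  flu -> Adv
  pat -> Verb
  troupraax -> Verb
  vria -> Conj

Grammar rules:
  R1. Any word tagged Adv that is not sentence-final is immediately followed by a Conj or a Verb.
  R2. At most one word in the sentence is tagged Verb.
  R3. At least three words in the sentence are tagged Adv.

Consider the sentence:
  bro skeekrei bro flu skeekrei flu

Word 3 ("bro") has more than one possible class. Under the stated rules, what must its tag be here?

Candidates per position — 1:bro {Conj,Adv}; 2:skeekrei {Verb,Adv}; 3:bro {Conj,Adv}; 4:flu {Adv}; 5:skeekrei {Verb,Adv}; 6:flu {Adv}.
Word 3 cannot be Adv — rule 1 would then fail for every completion. It is Conj.
Word 5 cannot be Adv — rule 1 would then fail for every completion. It is Verb.
Word 2 cannot be Verb — rule 2 would then fail for every completion. It is Adv.
Word 1 cannot be Adv — rule 1 would then fail for every completion. It is Conj.
The unique satisfying tagging is: Conj Adv Conj Adv Verb Adv.
Check: rule 1 satisfied; rule 2 satisfied; rule 3 satisfied.

Conj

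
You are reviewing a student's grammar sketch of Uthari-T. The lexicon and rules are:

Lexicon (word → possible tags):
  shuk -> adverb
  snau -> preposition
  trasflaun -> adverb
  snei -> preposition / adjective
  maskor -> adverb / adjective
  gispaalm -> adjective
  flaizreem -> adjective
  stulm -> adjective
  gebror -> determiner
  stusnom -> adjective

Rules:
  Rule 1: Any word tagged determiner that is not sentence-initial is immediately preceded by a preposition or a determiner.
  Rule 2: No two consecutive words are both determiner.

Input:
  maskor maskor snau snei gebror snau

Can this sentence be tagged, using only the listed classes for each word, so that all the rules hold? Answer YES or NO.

YES

Candidates per position — 1:maskor {adverb,adjective}; 2:maskor {adverb,adjective}; 3:snau {preposition}; 4:snei {preposition,adjective}; 5:gebror {determiner}; 6:snau {preposition}.
One satisfying assignment: adjective adjective preposition preposition determiner preposition.
Check: rule 1 holds; rule 2 holds.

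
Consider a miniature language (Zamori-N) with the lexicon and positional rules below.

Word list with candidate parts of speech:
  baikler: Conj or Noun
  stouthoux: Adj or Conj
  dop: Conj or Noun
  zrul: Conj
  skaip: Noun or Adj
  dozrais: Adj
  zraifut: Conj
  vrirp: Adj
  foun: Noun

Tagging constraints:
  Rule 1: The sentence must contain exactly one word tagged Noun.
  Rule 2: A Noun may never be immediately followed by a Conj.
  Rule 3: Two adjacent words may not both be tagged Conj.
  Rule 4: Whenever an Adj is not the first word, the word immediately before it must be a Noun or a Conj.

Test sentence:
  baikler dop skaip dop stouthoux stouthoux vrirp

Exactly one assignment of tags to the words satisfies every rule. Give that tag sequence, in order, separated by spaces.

Candidates per position — 1:baikler {Conj,Noun}; 2:dop {Conj,Noun}; 3:skaip {Noun,Adj}; 4:dop {Conj,Noun}; 5:stouthoux {Adj,Conj}; 6:stouthoux {Adj,Conj}; 7:vrirp {Adj}.
At position 6, choosing Adj makes rule 4 impossible to satisfy; hence Conj.
At position 5, choosing Conj makes rule 3 impossible to satisfy; hence Adj.
The remaining ambiguous positions (1, 2, 3, 4) are resolved jointly — only one combination satisfies every rule.
The only consistent sequence is: Conj Noun Adj Conj Adj Conj Adj.
Checking: rule 1 ok; rule 2 ok; rule 3 ok; rule 4 ok.

Conj Noun Adj Conj Adj Conj Adj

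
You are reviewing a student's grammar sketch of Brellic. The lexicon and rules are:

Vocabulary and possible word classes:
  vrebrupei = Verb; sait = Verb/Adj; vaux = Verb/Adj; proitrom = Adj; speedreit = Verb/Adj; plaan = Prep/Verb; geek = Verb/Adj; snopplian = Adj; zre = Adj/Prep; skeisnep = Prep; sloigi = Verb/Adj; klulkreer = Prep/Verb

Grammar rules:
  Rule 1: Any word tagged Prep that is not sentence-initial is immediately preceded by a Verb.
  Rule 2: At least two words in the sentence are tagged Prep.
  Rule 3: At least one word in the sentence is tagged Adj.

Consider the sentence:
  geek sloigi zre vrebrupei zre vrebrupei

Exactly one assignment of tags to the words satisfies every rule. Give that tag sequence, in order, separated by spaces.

Adj Verb Prep Verb Prep Verb

Candidates per position — 1:geek {Verb,Adj}; 2:sloigi {Verb,Adj}; 3:zre {Adj,Prep}; 4:vrebrupei {Verb}; 5:zre {Adj,Prep}; 6:vrebrupei {Verb}.
At position 3, choosing Adj makes rule 2 impossible to satisfy; hence Prep.
At position 5, choosing Adj makes rule 2 impossible to satisfy; hence Prep.
At position 2, choosing Adj makes rule 1 impossible to satisfy; hence Verb.
At position 1, choosing Verb makes rule 3 impossible to satisfy; hence Adj.
That leaves exactly one tagging: Adj Verb Prep Verb Prep Verb.
Verifying each rule — rule 1 ✓; rule 2 ✓; rule 3 ✓.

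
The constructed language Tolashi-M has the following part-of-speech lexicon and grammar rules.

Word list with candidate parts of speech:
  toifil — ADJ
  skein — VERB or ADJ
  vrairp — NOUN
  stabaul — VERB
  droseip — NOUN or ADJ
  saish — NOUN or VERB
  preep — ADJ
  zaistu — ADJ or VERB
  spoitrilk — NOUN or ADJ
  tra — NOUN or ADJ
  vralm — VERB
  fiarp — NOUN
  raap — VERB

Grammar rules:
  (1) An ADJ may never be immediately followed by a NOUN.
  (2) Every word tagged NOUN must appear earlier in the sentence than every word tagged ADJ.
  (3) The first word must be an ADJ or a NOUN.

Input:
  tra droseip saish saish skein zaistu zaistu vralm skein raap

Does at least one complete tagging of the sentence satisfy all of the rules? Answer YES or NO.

YES

Candidates per position — 1:tra {NOUN,ADJ}; 2:droseip {NOUN,ADJ}; 3:saish {NOUN,VERB}; 4:saish {NOUN,VERB}; 5:skein {VERB,ADJ}; 6:zaistu {ADJ,VERB}; 7:zaistu {ADJ,VERB}; 8:vralm {VERB}; 9:skein {VERB,ADJ}; 10:raap {VERB}.
One satisfying assignment: NOUN ADJ VERB VERB ADJ ADJ VERB VERB VERB VERB.
Verifying each rule — rule 1 ok; rule 2 ok; rule 3 ok.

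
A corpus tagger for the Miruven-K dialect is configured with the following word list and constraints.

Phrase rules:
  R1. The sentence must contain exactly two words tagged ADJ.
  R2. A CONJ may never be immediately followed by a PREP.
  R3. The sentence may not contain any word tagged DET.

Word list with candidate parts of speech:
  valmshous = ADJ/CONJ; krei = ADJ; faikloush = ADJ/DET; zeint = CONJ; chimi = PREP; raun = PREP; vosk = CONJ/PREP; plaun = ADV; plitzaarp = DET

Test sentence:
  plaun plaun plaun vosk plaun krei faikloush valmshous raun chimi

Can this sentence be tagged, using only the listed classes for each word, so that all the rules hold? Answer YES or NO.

Candidates per position — 1:plaun {ADV}; 2:plaun {ADV}; 3:plaun {ADV}; 4:vosk {CONJ,PREP}; 5:plaun {ADV}; 6:krei {ADJ}; 7:faikloush {ADJ,DET}; 8:valmshous {ADJ,CONJ}; 9:raun {PREP}; 10:chimi {PREP}.
Every candidate sequence violates at least one rule; no consistent tagging exists.

NO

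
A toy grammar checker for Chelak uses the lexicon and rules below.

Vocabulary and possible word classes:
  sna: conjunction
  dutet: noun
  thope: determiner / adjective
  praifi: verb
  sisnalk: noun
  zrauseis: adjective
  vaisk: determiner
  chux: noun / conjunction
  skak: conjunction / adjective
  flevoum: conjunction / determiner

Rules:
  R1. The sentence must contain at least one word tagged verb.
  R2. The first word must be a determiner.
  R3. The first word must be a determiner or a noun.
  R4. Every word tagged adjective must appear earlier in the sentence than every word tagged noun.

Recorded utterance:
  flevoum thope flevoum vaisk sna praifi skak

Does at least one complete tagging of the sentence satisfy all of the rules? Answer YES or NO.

YES

Candidates per position — 1:flevoum {conjunction,determiner}; 2:thope {determiner,adjective}; 3:flevoum {conjunction,determiner}; 4:vaisk {determiner}; 5:sna {conjunction}; 6:praifi {verb}; 7:skak {conjunction,adjective}.
One satisfying assignment: determiner adjective determiner determiner conjunction verb adjective.
Check: rule 1 ok; rule 2 ok; rule 3 ok; rule 4 ok.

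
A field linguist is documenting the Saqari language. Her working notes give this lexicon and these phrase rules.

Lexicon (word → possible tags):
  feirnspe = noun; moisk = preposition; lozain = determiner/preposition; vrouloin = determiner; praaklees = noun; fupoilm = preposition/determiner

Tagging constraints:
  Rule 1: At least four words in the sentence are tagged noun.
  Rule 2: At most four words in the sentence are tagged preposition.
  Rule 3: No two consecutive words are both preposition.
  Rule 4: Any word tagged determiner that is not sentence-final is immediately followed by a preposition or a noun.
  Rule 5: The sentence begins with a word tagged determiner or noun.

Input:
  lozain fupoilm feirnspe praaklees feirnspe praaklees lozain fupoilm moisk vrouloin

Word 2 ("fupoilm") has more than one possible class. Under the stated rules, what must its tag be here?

Candidates per position — 1:lozain {determiner,preposition}; 2:fupoilm {preposition,determiner}; 3:feirnspe {noun}; 4:praaklees {noun}; 5:feirnspe {noun}; 6:praaklees {noun}; 7:lozain {determiner,preposition}; 8:fupoilm {preposition,determiner}; 9:moisk {preposition}; 10:vrouloin {determiner}.
At position 1, choosing preposition makes rule 5 impossible to satisfy; hence determiner.
At position 2, choosing determiner makes rule 4 impossible to satisfy; hence preposition.
At position 8, choosing preposition makes rule 3 impossible to satisfy; hence determiner.
At position 7, choosing determiner makes rule 4 impossible to satisfy; hence preposition.
That leaves exactly one tagging: determiner preposition noun noun noun noun preposition determiner preposition determiner.
Check: rule 1 satisfied; rule 2 satisfied; rule 3 satisfied; rule 4 satisfied; rule 5 satisfied.

preposition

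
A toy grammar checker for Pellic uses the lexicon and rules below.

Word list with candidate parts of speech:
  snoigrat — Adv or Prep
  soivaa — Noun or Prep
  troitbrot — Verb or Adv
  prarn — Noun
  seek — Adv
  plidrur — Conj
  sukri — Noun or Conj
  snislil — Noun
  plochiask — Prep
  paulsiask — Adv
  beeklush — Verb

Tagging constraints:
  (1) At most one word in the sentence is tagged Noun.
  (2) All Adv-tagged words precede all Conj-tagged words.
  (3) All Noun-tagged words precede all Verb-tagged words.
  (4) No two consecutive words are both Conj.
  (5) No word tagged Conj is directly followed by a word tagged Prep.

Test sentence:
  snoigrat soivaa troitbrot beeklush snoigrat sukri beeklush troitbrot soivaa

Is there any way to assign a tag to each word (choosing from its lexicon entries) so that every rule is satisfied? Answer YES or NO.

YES

Candidates per position — 1:snoigrat {Adv,Prep}; 2:soivaa {Noun,Prep}; 3:troitbrot {Verb,Adv}; 4:beeklush {Verb}; 5:snoigrat {Adv,Prep}; 6:sukri {Noun,Conj}; 7:beeklush {Verb}; 8:troitbrot {Verb,Adv}; 9:soivaa {Noun,Prep}.
One satisfying assignment: Prep Prep Verb Verb Adv Conj Verb Verb Prep.
Checking: rule 1 ok; rule 2 ok; rule 3 ok; rule 4 ok; rule 5 ok.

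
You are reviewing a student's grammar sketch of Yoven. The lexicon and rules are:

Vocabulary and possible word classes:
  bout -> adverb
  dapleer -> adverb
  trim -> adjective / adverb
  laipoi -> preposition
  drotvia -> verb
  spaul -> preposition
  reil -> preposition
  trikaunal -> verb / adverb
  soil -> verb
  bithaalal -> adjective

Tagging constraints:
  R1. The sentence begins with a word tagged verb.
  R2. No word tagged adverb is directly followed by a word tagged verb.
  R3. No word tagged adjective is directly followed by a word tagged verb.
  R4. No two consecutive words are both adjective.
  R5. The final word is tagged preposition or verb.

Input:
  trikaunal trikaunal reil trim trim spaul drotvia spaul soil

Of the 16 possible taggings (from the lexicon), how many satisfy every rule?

6

Candidates per position — 1:trikaunal {verb,adverb}; 2:trikaunal {verb,adverb}; 3:reil {preposition}; 4:trim {adjective,adverb}; 5:trim {adjective,adverb}; 6:spaul {preposition}; 7:drotvia {verb}; 8:spaul {preposition}; 9:soil {verb}.
There are 16 candidate sequences in total.
Checking each against the rules leaves 6 sequences.
Count = 6.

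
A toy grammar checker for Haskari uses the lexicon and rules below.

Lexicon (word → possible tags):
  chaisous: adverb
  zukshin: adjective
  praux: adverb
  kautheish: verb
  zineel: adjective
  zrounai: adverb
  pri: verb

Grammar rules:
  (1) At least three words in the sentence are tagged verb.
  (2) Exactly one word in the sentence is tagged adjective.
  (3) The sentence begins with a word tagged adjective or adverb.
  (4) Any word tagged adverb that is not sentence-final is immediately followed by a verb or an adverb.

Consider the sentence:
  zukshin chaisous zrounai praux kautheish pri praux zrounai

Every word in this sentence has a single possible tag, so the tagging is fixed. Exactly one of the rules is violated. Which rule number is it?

1

Fixed tagging: adjective adverb adverb adverb verb verb adverb adverb.
Applying the rules: R1 violated, R2 holds, R3 holds, R4 holds.
Only rule 1 fails.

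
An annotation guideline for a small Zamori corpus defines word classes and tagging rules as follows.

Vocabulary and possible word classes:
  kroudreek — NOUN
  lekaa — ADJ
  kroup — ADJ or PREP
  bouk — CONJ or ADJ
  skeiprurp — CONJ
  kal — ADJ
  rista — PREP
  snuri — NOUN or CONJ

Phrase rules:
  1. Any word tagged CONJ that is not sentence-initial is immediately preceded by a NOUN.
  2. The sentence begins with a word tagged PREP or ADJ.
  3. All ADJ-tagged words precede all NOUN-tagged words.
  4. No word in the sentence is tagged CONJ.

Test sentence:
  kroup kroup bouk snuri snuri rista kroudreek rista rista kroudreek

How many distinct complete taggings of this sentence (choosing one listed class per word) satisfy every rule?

Candidates per position — 1:kroup {ADJ,PREP}; 2:kroup {ADJ,PREP}; 3:bouk {CONJ,ADJ}; 4:snuri {NOUN,CONJ}; 5:snuri {NOUN,CONJ}; 6:rista {PREP}; 7:kroudreek {NOUN}; 8:rista {PREP}; 9:rista {PREP}; 10:kroudreek {NOUN}.
There are 32 candidate sequences in total.
The sequences that satisfy every rule: ADJ ADJ ADJ NOUN NOUN PREP NOUN PREP PREP NOUN; ADJ PREP ADJ NOUN NOUN PREP NOUN PREP PREP NOUN; PREP ADJ ADJ NOUN NOUN PREP NOUN PREP PREP NOUN; PREP PREP ADJ NOUN NOUN PREP NOUN PREP PREP NOUN.
Count = 4.

4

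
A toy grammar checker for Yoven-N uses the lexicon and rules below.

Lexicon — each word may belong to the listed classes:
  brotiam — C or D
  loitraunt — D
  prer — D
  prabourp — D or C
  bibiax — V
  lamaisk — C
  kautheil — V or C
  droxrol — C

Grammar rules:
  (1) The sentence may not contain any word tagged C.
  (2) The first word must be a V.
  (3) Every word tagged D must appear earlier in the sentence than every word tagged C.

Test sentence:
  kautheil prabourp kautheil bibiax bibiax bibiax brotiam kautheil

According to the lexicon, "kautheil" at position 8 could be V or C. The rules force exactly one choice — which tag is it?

Candidates per position — 1:kautheil {V,C}; 2:prabourp {D,C}; 3:kautheil {V,C}; 4:bibiax {V}; 5:bibiax {V}; 6:bibiax {V}; 7:brotiam {C,D}; 8:kautheil {V,C}.
At position 1, choosing C makes rule 1 impossible to satisfy; hence V.
At position 2, choosing C makes rule 1 impossible to satisfy; hence D.
At position 3, choosing C makes rule 1 impossible to satisfy; hence V.
At position 7, choosing C makes rule 1 impossible to satisfy; hence D.
At position 8, choosing C makes rule 1 impossible to satisfy; hence V.
The only consistent sequence is: V D V V V V D V.
Rule-by-rule: rule 1 ✓; rule 2 ✓; rule 3 ✓.

V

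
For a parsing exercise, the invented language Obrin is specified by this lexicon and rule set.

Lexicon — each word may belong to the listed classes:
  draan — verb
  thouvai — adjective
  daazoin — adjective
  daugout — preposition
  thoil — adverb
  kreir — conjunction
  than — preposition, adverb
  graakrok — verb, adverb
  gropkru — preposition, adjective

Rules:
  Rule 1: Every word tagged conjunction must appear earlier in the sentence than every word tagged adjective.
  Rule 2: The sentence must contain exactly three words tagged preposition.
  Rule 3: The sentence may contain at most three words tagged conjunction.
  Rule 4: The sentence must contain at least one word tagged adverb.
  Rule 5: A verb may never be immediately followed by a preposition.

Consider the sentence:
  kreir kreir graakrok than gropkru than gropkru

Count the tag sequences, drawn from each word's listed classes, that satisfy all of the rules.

Candidates per position — 1:kreir {conjunction}; 2:kreir {conjunction}; 3:graakrok {verb,adverb}; 4:than {preposition,adverb}; 5:gropkru {preposition,adjective}; 6:than {preposition,adverb}; 7:gropkru {preposition,adjective}.
There are 32 candidate sequences in total.
The sequences that satisfy every rule: conjunction conjunction verb adverb preposition preposition preposition; conjunction conjunction adverb preposition preposition preposition adjective; conjunction conjunction adverb preposition preposition adverb preposition; conjunction conjunction adverb preposition adjective preposition preposition; conjunction conjunction adverb adverb preposition preposition preposition.
Count = 5.

5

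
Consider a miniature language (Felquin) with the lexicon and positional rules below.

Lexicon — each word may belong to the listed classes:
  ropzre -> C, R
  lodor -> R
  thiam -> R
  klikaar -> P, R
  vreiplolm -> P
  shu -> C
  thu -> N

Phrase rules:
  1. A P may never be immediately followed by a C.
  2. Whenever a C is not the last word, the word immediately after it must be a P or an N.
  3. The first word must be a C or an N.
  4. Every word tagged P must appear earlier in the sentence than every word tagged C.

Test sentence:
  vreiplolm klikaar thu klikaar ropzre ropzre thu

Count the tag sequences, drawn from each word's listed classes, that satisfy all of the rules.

Candidates per position — 1:vreiplolm {P}; 2:klikaar {P,R}; 3:thu {N}; 4:klikaar {P,R}; 5:ropzre {C,R}; 6:ropzre {C,R}; 7:thu {N}.
There are 16 candidate sequences in total.
Rule 3 cannot be satisfied by any choice of tags from the lexicon.
So there is no consistent tagging.
Count = 0.

0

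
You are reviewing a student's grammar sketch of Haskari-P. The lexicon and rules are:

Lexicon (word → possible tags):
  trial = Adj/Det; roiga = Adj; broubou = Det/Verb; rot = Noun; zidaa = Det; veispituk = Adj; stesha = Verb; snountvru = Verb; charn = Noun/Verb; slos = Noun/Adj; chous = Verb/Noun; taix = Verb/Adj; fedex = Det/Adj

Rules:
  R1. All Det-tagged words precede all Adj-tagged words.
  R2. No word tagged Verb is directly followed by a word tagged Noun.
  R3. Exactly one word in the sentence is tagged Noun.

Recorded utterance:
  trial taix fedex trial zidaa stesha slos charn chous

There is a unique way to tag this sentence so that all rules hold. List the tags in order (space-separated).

Candidates per position — 1:trial {Adj,Det}; 2:taix {Verb,Adj}; 3:fedex {Det,Adj}; 4:trial {Adj,Det}; 5:zidaa {Det}; 6:stesha {Verb}; 7:slos {Noun,Adj}; 8:charn {Noun,Verb}; 9:chous {Verb,Noun}.
At position 1, choosing Adj makes rule 1 impossible to satisfy; hence Det.
At position 2, choosing Adj makes rule 1 impossible to satisfy; hence Verb.
At position 3, choosing Adj makes rule 1 impossible to satisfy; hence Det.
At position 4, choosing Adj makes rule 1 impossible to satisfy; hence Det.
At position 7, choosing Noun makes rule 2 impossible to satisfy; hence Adj.
The remaining ambiguous positions (8, 9) are resolved jointly — only one combination satisfies every rule.
The only consistent sequence is: Det Verb Det Det Det Verb Adj Noun Verb.
Verifying each rule — rule 1 ✓; rule 2 ✓; rule 3 ✓.

Det Verb Det Det Det Verb Adj Noun Verb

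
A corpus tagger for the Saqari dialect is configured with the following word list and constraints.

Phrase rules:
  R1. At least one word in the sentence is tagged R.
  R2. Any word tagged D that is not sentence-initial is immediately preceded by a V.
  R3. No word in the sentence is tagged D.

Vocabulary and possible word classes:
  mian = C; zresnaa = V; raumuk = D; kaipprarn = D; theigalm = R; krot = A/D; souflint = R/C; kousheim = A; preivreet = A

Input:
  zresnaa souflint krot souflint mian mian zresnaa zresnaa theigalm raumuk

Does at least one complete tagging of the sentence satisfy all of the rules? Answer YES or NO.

NO

Candidates per position — 1:zresnaa {V}; 2:souflint {R,C}; 3:krot {A,D}; 4:souflint {R,C}; 5:mian {C}; 6:mian {C}; 7:zresnaa {V}; 8:zresnaa {V}; 9:theigalm {R}; 10:raumuk {D}.
Rule 2 cannot be satisfied by any choice of tags from the lexicon.
So there is no consistent tagging.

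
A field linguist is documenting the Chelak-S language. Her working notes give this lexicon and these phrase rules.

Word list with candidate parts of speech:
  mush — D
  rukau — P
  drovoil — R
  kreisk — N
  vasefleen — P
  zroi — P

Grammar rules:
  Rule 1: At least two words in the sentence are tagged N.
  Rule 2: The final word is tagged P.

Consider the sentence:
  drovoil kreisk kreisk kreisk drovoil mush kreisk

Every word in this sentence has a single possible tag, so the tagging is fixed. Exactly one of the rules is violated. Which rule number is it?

2

Fixed tagging: R N N N R D N.
Checking each rule: R1 holds, R2 violated.
Only rule 2 fails.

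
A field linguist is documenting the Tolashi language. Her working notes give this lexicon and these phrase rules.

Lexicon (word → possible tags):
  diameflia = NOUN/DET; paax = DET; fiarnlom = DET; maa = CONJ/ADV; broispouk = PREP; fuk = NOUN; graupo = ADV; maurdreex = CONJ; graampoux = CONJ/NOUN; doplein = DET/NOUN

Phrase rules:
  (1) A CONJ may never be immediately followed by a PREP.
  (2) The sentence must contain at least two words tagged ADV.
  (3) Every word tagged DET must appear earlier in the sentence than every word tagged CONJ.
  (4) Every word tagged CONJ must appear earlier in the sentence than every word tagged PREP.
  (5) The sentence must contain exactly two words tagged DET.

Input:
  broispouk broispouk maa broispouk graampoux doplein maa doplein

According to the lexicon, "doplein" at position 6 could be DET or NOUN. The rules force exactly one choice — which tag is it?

Candidates per position — 1:broispouk {PREP}; 2:broispouk {PREP}; 3:maa {CONJ,ADV}; 4:broispouk {PREP}; 5:graampoux {CONJ,NOUN}; 6:doplein {DET,NOUN}; 7:maa {CONJ,ADV}; 8:doplein {DET,NOUN}.
Position 3: CONJ is ruled out by rule 1; that leaves ADV.
Position 5: CONJ is ruled out by rule 4; that leaves NOUN.
Position 6: NOUN is ruled out by rule 5; that leaves DET.
Position 7: CONJ is ruled out by rule 2; that leaves ADV.
Position 8: NOUN is ruled out by rule 5; that leaves DET.
So the tagging must be: PREP PREP ADV PREP NOUN DET ADV DET.
Rule-by-rule: rule 1 satisfied; rule 2 satisfied; rule 3 satisfied; rule 4 satisfied; rule 5 satisfied.

DET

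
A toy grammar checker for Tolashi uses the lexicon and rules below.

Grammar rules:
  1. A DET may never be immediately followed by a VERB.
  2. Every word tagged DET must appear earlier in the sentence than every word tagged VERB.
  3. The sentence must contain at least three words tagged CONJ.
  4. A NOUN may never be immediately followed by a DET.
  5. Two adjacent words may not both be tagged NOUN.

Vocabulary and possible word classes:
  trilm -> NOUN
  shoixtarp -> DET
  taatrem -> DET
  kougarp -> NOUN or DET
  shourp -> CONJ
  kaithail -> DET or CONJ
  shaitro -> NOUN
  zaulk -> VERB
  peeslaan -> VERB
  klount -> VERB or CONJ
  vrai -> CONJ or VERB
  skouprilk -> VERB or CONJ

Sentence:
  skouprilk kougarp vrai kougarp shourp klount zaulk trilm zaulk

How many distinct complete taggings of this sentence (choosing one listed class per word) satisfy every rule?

Candidates per position — 1:skouprilk {VERB,CONJ}; 2:kougarp {NOUN,DET}; 3:vrai {CONJ,VERB}; 4:kougarp {NOUN,DET}; 5:shourp {CONJ}; 6:klount {VERB,CONJ}; 7:zaulk {VERB}; 8:trilm {NOUN}; 9:zaulk {VERB}.
There are 32 candidate sequences in total.
Checking each against the rules leaves 10 sequences.
Count = 10.

10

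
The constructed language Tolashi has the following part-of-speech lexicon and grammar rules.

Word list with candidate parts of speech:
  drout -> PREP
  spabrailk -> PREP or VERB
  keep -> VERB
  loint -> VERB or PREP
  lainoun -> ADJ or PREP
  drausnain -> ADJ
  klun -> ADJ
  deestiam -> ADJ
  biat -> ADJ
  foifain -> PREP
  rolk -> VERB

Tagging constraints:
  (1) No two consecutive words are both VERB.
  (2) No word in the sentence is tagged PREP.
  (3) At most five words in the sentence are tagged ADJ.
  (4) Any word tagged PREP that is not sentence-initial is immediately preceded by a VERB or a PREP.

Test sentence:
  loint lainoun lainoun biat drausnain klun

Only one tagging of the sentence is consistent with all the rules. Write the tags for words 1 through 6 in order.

Candidates per position — 1:loint {VERB,PREP}; 2:lainoun {ADJ,PREP}; 3:lainoun {ADJ,PREP}; 4:biat {ADJ}; 5:drausnain {ADJ}; 6:klun {ADJ}.
At position 1, choosing PREP makes rule 2 impossible to satisfy; hence VERB.
At position 2, choosing PREP makes rule 2 impossible to satisfy; hence ADJ.
At position 3, choosing PREP makes rule 2 impossible to satisfy; hence ADJ.
The only consistent sequence is: VERB ADJ ADJ ADJ ADJ ADJ.
Verifying each rule — rule 1 holds; rule 2 holds; rule 3 holds; rule 4 holds.

VERB ADJ ADJ ADJ ADJ ADJ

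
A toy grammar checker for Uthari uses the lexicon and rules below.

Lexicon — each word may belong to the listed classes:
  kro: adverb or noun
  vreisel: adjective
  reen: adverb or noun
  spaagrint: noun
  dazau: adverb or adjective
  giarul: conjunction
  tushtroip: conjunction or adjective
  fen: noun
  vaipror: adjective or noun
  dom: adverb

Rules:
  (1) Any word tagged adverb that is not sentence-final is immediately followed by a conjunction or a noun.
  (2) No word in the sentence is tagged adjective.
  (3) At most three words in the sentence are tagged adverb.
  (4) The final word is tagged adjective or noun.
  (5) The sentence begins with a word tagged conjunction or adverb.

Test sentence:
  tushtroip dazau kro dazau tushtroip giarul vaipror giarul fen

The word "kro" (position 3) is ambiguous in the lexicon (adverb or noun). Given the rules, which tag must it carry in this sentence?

noun

Candidates per position — 1:tushtroip {conjunction,adjective}; 2:dazau {adverb,adjective}; 3:kro {adverb,noun}; 4:dazau {adverb,adjective}; 5:tushtroip {conjunction,adjective}; 6:giarul {conjunction}; 7:vaipror {adjective,noun}; 8:giarul {conjunction}; 9:fen {noun}.
Position 1: adjective is ruled out by rule 2; that leaves conjunction.
Position 2: adjective is ruled out by rule 2; that leaves adverb.
Position 3: adverb is ruled out by rule 1; that leaves noun.
Position 4: adjective is ruled out by rule 2; that leaves adverb.
Position 5: adjective is ruled out by rule 1; that leaves conjunction.
Position 7: adjective is ruled out by rule 2; that leaves noun.
So the tagging must be: conjunction adverb noun adverb conjunction conjunction noun conjunction noun.
Checking: rule 1 satisfied; rule 2 satisfied; rule 3 satisfied; rule 4 satisfied; rule 5 satisfied.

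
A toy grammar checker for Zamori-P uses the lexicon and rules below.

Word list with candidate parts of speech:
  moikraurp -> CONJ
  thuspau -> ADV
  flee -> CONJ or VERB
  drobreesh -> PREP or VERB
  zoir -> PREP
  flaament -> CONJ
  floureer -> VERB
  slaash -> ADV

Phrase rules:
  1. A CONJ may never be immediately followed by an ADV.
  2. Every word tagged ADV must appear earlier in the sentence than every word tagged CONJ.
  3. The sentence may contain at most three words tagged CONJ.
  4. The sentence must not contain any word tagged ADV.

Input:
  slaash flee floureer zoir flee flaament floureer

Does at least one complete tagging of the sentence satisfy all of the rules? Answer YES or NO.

Candidates per position — 1:slaash {ADV}; 2:flee {CONJ,VERB}; 3:floureer {VERB}; 4:zoir {PREP}; 5:flee {CONJ,VERB}; 6:flaament {CONJ}; 7:floureer {VERB}.
Rule 4 cannot be satisfied by any choice of tags from the lexicon.
So there is no consistent tagging.

NO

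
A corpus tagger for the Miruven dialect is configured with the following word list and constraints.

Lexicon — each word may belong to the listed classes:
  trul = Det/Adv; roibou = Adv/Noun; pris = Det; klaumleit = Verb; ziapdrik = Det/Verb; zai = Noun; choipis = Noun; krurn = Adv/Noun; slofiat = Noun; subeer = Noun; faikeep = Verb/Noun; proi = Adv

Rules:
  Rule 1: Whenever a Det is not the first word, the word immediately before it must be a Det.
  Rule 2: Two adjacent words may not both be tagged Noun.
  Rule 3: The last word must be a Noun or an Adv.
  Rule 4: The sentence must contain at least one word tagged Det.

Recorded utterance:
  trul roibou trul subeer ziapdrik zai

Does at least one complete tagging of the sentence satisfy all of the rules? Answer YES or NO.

Candidates per position — 1:trul {Det,Adv}; 2:roibou {Adv,Noun}; 3:trul {Det,Adv}; 4:subeer {Noun}; 5:ziapdrik {Det,Verb}; 6:zai {Noun}.
One satisfying assignment: Det Adv Adv Noun Verb Noun.
Rule-by-rule: rule 1 ✓; rule 2 ✓; rule 3 ✓; rule 4 ✓.

YES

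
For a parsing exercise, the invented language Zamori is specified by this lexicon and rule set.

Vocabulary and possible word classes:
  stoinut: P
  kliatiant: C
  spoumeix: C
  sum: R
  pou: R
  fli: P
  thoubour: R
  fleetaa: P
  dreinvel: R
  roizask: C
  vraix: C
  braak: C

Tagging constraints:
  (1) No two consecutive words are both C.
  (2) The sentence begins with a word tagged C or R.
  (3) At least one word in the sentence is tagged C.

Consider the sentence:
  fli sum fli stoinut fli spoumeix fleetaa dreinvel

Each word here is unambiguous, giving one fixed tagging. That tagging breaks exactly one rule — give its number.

Fixed tagging: P R P P P C P R.
Checking each rule: R1 ok, R2 fails, R3 ok.
Only rule 2 fails.

2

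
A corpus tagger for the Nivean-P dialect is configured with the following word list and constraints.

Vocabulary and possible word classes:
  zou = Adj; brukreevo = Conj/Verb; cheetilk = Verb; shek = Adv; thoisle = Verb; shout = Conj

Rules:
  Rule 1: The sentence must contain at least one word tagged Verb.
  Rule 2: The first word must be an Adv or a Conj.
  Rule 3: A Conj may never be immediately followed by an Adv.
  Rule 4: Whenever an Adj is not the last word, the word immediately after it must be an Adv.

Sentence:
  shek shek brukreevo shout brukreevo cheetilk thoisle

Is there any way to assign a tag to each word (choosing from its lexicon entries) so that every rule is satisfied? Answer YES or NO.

YES

Candidates per position — 1:shek {Adv}; 2:shek {Adv}; 3:brukreevo {Conj,Verb}; 4:shout {Conj}; 5:brukreevo {Conj,Verb}; 6:cheetilk {Verb}; 7:thoisle {Verb}.
One satisfying assignment: Adv Adv Conj Conj Verb Verb Verb.
Check: rule 1 holds; rule 2 holds; rule 3 holds; rule 4 holds.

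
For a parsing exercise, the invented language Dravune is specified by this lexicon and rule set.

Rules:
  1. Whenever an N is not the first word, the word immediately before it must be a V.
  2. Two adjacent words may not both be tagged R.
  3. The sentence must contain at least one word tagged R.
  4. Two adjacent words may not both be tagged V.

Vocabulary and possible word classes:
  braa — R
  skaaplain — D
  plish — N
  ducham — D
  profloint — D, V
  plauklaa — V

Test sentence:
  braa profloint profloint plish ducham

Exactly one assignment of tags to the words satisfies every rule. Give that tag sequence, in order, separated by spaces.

Candidates per position — 1:braa {R}; 2:profloint {D,V}; 3:profloint {D,V}; 4:plish {N}; 5:ducham {D}.
Word 3 cannot be D — rule 1 would then fail for every completion. It is V.
Word 2 cannot be V — rule 4 would then fail for every completion. It is D.
The only consistent sequence is: R D V N D.
Rule-by-rule: rule 1 ok; rule 2 ok; rule 3 ok; rule 4 ok.

R D V N D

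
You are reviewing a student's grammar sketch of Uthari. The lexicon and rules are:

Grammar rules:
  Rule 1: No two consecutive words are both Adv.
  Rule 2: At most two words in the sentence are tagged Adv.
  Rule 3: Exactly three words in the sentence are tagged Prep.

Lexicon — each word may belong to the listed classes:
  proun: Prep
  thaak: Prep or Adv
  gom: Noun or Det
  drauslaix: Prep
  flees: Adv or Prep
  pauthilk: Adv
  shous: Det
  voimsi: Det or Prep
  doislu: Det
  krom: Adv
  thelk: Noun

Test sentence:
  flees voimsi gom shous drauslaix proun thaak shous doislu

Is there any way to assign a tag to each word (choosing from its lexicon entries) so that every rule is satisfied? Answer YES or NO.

Candidates per position — 1:flees {Adv,Prep}; 2:voimsi {Det,Prep}; 3:gom {Noun,Det}; 4:shous {Det}; 5:drauslaix {Prep}; 6:proun {Prep}; 7:thaak {Prep,Adv}; 8:shous {Det}; 9:doislu {Det}.
One satisfying assignment: Adv Prep Noun Det Prep Prep Adv Det Det.
Rule-by-rule: rule 1 ok; rule 2 ok; rule 3 ok.

YES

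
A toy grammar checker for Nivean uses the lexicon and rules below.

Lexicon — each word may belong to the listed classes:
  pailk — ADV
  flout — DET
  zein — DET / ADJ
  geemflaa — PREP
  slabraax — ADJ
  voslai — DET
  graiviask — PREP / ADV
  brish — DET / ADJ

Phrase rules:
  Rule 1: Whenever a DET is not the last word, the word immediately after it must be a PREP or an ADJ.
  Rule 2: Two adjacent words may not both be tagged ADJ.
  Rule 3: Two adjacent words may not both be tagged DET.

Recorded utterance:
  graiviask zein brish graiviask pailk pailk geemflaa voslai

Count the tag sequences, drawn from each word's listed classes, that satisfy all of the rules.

6

Candidates per position — 1:graiviask {PREP,ADV}; 2:zein {DET,ADJ}; 3:brish {DET,ADJ}; 4:graiviask {PREP,ADV}; 5:pailk {ADV}; 6:pailk {ADV}; 7:geemflaa {PREP}; 8:voslai {DET}.
There are 16 candidate sequences in total.
Checking each against the rules leaves 6 sequences.
Count = 6.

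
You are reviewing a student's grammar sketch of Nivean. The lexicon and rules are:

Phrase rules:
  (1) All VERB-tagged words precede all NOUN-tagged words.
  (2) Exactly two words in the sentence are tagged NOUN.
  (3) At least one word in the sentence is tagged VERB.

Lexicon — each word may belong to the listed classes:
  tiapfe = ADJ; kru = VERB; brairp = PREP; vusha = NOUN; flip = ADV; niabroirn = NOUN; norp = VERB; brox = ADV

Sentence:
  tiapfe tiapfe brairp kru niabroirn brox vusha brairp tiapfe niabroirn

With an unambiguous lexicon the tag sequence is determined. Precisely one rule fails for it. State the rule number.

2

Fixed tagging: ADJ ADJ PREP VERB NOUN ADV NOUN PREP ADJ NOUN.
Rule check: R1 ✓, R2 ✗, R3 ✓.
Only rule 2 fails.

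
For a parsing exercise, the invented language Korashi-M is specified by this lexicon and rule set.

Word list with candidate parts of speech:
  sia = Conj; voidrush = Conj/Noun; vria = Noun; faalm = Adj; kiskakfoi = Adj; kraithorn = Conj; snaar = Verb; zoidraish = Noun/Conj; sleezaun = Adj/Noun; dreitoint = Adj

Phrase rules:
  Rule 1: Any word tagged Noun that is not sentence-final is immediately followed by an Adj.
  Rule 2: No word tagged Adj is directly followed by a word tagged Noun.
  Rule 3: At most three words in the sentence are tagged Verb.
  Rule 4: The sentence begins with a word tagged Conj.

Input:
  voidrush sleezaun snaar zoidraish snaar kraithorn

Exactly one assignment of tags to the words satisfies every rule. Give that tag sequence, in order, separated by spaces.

Candidates per position — 1:voidrush {Conj,Noun}; 2:sleezaun {Adj,Noun}; 3:snaar {Verb}; 4:zoidraish {Noun,Conj}; 5:snaar {Verb}; 6:kraithorn {Conj}.
Word 1 cannot be Noun — rule 4 would then fail for every completion. It is Conj.
Word 2 cannot be Noun — rule 1 would then fail for every completion. It is Adj.
Word 4 cannot be Noun — rule 1 would then fail for every completion. It is Conj.
The unique satisfying tagging is: Conj Adj Verb Conj Verb Conj.
Rule-by-rule: rule 1 ok; rule 2 ok; rule 3 ok; rule 4 ok.

Conj Adj Verb Conj Verb Conj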